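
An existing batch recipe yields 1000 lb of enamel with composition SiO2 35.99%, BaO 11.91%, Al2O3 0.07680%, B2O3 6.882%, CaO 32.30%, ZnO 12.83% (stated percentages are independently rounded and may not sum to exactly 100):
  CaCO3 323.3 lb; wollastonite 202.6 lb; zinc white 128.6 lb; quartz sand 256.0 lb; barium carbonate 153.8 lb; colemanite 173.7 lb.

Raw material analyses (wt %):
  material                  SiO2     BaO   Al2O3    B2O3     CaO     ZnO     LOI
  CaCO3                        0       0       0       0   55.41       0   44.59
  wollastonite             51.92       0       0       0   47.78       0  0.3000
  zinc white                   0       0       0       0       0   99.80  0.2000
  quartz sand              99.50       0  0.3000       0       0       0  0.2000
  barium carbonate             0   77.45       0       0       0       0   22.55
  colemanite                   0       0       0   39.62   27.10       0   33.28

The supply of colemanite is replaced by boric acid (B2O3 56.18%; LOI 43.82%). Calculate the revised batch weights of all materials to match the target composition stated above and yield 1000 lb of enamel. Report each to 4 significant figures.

Revised batch per 1000 lb enamel:
  CaCO3: 408.2 lb
  wollastonite: 202.6 lb
  zinc white: 128.6 lb
  quartz sand: 256.0 lb
  barium carbonate: 153.8 lb
  boric acid: 122.5 lb
Total batch = 1272 lb; LOI loss = 271.8 lb

Full precision is maintained at each step; in-progress results are shown rounded to 4 significant figures when written out; exactly one rounding goes into each reported value. Derived quantities (LOI, the six compositions, the totals, net glass mass, the yield) are recomputed in full float precision using the weight values on 1000 lb of glass as written in the problem or the answer.
Per-oxide target masses for 1000 lb enamel:
  SiO2: 35.99% × 1000 = 359.9 lb
  BaO: 11.91% × 1000 = 119.1 lb
  Al2O3: 0.07680% × 1000 = 0.7680 lb
  B2O3: 6.882% × 1000 = 68.82 lb
  CaO: 32.30% × 1000 = 323.0 lb
  ZnO: 12.83% × 1000 = 128.3 lb
Mass-balance tally per oxide per the reported batch figures, for the quoted basis mass (sum by sum, the targets are met within answer rounding):
  SiO2: 202.6·0.5192 + 256.0·0.9950 = 359.9 lb (target 359.9 lb)
  BaO: 153.8·0.7745 = 119.1 lb (target 119.1 lb)
  Al2O3: 256.0·0.003000 = 0.7680 lb (target 0.7680 lb)
  B2O3: 122.5·0.5618 = 68.82 lb (target 68.82 lb)
  CaO: 408.2·0.5541 + 202.6·0.4778 = 323.0 lb (target 323.0 lb)
  ZnO: 128.6·0.9980 = 128.3 lb (target 128.3 lb)
The glass-mass cross-check: batch total minus LOI = 999.9 lb (oxide target masses add up to 999.9 lb; the stated basis being 1000 lb — gaps are rounding artifacts).
Whole-batch sum: Σ batch = 1272 lb; the LOI term Σ batch·LOI equals 271.8 lb; as yield: glass ÷ batch → 78.63%.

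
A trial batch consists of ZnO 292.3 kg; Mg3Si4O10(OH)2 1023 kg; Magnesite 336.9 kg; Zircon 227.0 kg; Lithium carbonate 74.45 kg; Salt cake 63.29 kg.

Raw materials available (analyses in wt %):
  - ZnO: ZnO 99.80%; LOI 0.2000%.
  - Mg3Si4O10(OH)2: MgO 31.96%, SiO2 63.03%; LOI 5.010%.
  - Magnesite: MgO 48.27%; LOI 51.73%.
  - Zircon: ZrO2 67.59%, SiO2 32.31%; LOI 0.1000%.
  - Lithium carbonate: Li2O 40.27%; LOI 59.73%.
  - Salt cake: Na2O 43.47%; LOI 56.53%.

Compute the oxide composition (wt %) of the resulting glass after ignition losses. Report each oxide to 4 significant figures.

Intermediates are printed rounded to 4 significant figures in the printout — full float precision is maintained in all steps — each reported figure is rounded a single time; all derived quantities, which include totals, glass mass, LOI, yield, six oxide percentages, are rebuilt in full float precision, as set out in question or answer, from the weighed amounts per 1710 kg of glass.
Oxide-by-oxide delivered mass:
  ZrO2: 227.0·0.6759 = 153.4 kg
  Li2O: 74.45·0.4027 = 29.98 kg
  MgO: 1023·0.3196 + 336.9·0.4827 = 489.6 kg
  SiO2: 1023·0.6303 + 227.0·0.3231 = 718.1 kg
  Na2O: 63.29·0.4347 = 27.51 kg
  ZnO: 292.3·0.9980 = 291.7 kg
LOI: 292.3·0.002000 + 1023·0.05010 + 336.9·0.5173 + 227.0·0.001000 + 74.45·0.5973 + 63.29·0.5653 = 306.6 kg
Glass = total batch minus LOI = 2017 − 306.6 = 1710 kg (the oxide masses sum to this)
wt % = 100 × oxide mass / glass mass

Glass mass = 1710 kg (batch 2017 − LOI 306.6).
Composition: ZrO2 8.971%, Li2O 1.753%, MgO 28.62%, SiO2 41.99%, Na2O 1.609%, ZnO 17.06%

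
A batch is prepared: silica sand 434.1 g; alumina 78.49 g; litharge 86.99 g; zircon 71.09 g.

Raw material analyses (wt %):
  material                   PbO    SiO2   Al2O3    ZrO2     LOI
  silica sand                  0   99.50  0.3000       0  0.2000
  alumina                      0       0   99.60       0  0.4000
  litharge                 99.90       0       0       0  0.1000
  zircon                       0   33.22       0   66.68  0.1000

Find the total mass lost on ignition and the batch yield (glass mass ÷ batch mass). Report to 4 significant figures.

In-progress results are displayed, rounded to four significant digits, across the worked steps — the working math keeps exact precision from first step to last — each reported value takes just one rounding — derived quantities are rebuilt in full precision (four oxide percentages, LOI, the yield, the totals, net glass mass) using the weight values per 669.3 g of glass as written in the problem or answer text.
Ignition loss by material:
  silica sand: 434.1 × 0.002000 = 0.8682 g
  alumina: 78.49 × 0.004000 = 0.3140 g
  litharge: 86.99 × 0.001000 = 0.08699 g
  zircon: 71.09 × 0.001000 = 0.07109 g
Total LOI = 1.340 g
Glass = batch − LOI = 670.7 − 1.340 = 669.3 g

LOI loss = 1.340 g; glass = 669.3 g; yield = 99.80%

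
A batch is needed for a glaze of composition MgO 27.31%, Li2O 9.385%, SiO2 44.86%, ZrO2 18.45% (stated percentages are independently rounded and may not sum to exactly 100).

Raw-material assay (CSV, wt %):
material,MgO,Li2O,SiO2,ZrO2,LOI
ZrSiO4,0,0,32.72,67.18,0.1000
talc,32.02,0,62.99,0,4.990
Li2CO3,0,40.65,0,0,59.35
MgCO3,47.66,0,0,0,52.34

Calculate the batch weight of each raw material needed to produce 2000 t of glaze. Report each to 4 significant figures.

Working values appear, rounded to 4 significant digits, between the steps; exact precision is maintained at all times — exactly one rounding lands on each reported result; the derived quantities, including the four compositions, LOI, net glass mass, totals, the yield, are recomputed from the batch weights at 2000 t of glass at full float precision as they appear in the question or the answer.
The oxide mass targets at 2000 t glaze:
  MgO: 27.31% × 2000 = 546.2 t
  Li2O: 9.385% × 2000 = 187.7 t
  SiO2: 44.86% × 2000 = 897.2 t
  ZrO2: 18.45% × 2000 = 369.0 t
Mass-balance tally per oxide with the batch weights as given, on the stated basis (summed amounts equal target values up to rounding of the answer):
  MgO: 1139·0.3202 + 380.8·0.4766 = 546.2 t (target 546.2 t)
  Li2O: 461.7·0.4065 = 187.7 t (target 187.7 t)
  SiO2: 549.3·0.3272 + 1139·0.6299 = 897.2 t (target 897.2 t)
  ZrO2: 549.3·0.6718 = 369.0 t (target 369.0 t)
Glass-mass sanity pass: whole batch net of LOI = 2000 t (per-oxide target masses sum to 2000 t; with the basis standing at 2000 t — rounding explains the deltas).
Summing the batch: Σ batch = 2531 t; Σ batch·LOI gives LOI loss = 530.7 t; yield: glass divided by total = 79.03%.

Batch per 2000 t glaze:
  ZrSiO4: 549.3 t
  talc: 1139 t
  Li2CO3: 461.7 t
  MgCO3: 380.8 t
Total batch = 2531 t; LOI loss = 530.7 t; yield = 79.03%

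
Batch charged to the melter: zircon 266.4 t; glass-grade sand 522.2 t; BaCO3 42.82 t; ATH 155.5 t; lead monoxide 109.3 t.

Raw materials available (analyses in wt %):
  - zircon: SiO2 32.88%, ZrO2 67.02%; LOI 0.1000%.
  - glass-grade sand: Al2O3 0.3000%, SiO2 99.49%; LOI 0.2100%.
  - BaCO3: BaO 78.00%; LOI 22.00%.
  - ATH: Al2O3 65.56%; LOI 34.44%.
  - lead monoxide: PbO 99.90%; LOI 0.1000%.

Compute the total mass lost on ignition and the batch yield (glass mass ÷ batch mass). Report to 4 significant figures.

Intermediates are shown, with 4-significant-figure rounding, on the page; each numeric step holds exact precision in every operation — a single rounding completes every reported figure — derived quantities are computed in full float precision (ignition loss, yield, net glass mass, the five compositions, the totals) using the weight values at 1032 t of glass, as they appear in question or answer.
Each material's LOI contribution:
  zircon: 266.4 × 0.001000 = 0.2664 t
  glass-grade sand: 522.2 × 0.002100 = 1.097 t
  BaCO3: 42.82 × 0.2200 = 9.420 t
  ATH: 155.5 × 0.3444 = 53.55 t
  lead monoxide: 109.3 × 0.001000 = 0.1093 t
Total LOI = 64.45 t
Glass = batch − LOI = 1096 − 64.45 = 1032 t

LOI loss = 64.45 t; glass = 1032 t; yield = 94.12%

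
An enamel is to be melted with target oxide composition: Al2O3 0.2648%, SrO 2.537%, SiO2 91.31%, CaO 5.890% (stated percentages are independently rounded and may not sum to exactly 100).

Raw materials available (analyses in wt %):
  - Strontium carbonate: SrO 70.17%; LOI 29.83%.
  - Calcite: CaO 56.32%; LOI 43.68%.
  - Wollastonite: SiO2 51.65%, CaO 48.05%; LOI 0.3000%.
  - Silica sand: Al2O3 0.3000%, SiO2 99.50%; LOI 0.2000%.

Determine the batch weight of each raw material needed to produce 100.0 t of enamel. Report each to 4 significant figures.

Working values are printed, rounded to 4 significant digits, at each printed step. Every computation maintains full float precision in every operation — every reported figure undergoes a single rounding. The derived quantities, which include totals, the four compositions, LOI, net glass mass, yield, are rebuilt in exact precision, exactly as printed in problem or answer, from the weighed amounts at 100.0 t of glass.
Oxide-by-oxide targets in 100.0 t enamel:
  Al2O3: 0.2648% × 100.0 = 0.2648 t
  SrO: 2.537% × 100.0 = 2.537 t
  SiO2: 91.31% × 100.0 = 91.31 t
  CaO: 5.890% × 100.0 = 5.890 t
Verifying the oxide balance from the weights as reported, per the basis as stated (oxide sums agree with the targets given rounding of the digits):
  Al2O3: 88.27·0.003000 = 0.2648 t (target 0.2648 t)
  SrO: 3.616·0.7017 = 2.537 t (target 2.537 t)
  SiO2: 6.747·0.5165 + 88.27·0.9950 = 91.31 t (target 91.31 t)
  CaO: 4.702·0.5632 + 6.747·0.4805 = 5.890 t (target 5.890 t)
Mass balance on the glass: the batch minus its LOI: 100.0 t (per-oxide target masses sum to 100.0 t; stated basis 100.0 t — deltas are rounding alone).
Batch grand total — Σ batch = 103.3 t; LOI loss = Σ batch·LOI = 3.329 t; yield, glass over the total, = 96.78%.

Batch per 100.0 t enamel:
  Strontium carbonate: 3.616 t
  Calcite: 4.702 t
  Wollastonite: 6.747 t
  Silica sand: 88.27 t
Total batch = 103.3 t; LOI loss = 3.329 t; yield = 96.78%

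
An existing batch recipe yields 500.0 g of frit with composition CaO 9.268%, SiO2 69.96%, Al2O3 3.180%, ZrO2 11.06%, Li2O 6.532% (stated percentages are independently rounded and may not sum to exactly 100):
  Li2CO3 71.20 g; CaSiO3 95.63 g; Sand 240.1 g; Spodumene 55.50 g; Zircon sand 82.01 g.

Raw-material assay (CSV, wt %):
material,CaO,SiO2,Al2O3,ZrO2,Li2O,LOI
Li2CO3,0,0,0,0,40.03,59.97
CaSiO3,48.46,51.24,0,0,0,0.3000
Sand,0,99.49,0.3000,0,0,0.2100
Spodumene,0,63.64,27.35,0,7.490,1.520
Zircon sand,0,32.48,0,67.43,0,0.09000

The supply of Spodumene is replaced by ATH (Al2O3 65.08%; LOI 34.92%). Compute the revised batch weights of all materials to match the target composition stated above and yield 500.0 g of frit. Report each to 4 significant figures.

Revised batch per 500.0 g frit:
  Li2CO3: 81.59 g
  CaSiO3: 95.63 g
  Sand: 275.6 g
  ATH: 23.16 g
  Zircon sand: 82.01 g
Total batch = 558.0 g; LOI loss = 57.96 g

Values along the way are printed, rounded to four significant digits, on the page. Full float precision is carried from start to finish; each reported figure takes exactly one rounding. Derived quantities (five oxide percentages, net glass mass, the yield, the totals, LOI) are recomputed from the weighed amounts per 500.0 g of glass at exact precision, exactly as printed in the question or the answer.
The oxide mass targets at 500.0 g frit:
  CaO: 9.268% × 500.0 = 46.34 g
  SiO2: 69.96% × 500.0 = 349.8 g
  Al2O3: 3.180% × 500.0 = 15.90 g
  ZrO2: 11.06% × 500.0 = 55.30 g
  Li2O: 6.532% × 500.0 = 32.66 g
Checking each oxide sum with the batch weights as given, relative to the basis at hand (sums match the target masses within answer rounding):
  CaO: 95.63·0.4846 = 46.34 g (target 46.34 g)
  SiO2: 95.63·0.5124 + 275.6·0.9949 + 82.01·0.3248 = 349.8 g (target 349.8 g)
  Al2O3: 275.6·0.003000 + 23.16·0.6508 = 15.90 g (target 15.90 g)
  ZrO2: 82.01·0.6743 = 55.30 g (target 55.30 g)
  Li2O: 81.59·0.4003 = 32.66 g (target 32.66 g)
Glass-mass closure: whole batch net of LOI = 500.0 g (summing oxide targets gives 500.0 g; with the basis standing at 500.0 g — deltas are rounding alone).
Batch total: Σ batch = 558.0 g; ignition loss, Σ(batch × LOI) = 57.96 g; glass ÷ batch gives a yield of 89.61%.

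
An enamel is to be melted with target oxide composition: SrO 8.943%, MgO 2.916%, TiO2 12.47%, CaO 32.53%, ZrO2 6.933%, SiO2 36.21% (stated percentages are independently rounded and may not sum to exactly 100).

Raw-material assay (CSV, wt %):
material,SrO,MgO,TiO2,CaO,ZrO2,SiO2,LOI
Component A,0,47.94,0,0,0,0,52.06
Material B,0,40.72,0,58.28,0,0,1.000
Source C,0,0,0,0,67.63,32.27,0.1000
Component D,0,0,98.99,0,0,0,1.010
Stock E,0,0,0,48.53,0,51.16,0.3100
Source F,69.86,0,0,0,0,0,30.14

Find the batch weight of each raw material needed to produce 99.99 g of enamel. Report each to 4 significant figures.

Batch per 99.99 g enamel:
  Component A: 4.159 g
  Material B: 2.264 g
  Source C: 10.25 g
  Component D: 12.60 g
  Stock E: 64.31 g
  Source F: 12.80 g
Total batch = 106.4 g; LOI loss = 6.383 g; yield = 94.00%

The working math keeps full precision in every operation — in-progress results are printed (rounded to four significant digits) when written out. A single rounding produces every reported result; derived quantities are recomputed using the weight values at 99.99 g of glass in full float precision (net glass mass, totals, six oxide percentages, ignition loss, the yield) as set out in the problem or the answer.
Oxide-by-oxide targets in 99.99 g enamel:
  SrO: 8.943% × 99.99 = 8.942 g
  MgO: 2.916% × 99.99 = 2.916 g
  TiO2: 12.47% × 99.99 = 12.47 g
  CaO: 32.53% × 99.99 = 32.53 g
  ZrO2: 6.933% × 99.99 = 6.932 g
  SiO2: 36.21% × 99.99 = 36.21 g
Checking each oxide sum on the weights just shown, under the basis named above (oxide sums agree with the targets net of answer rounding effects):
  SrO: 12.80·0.6986 = 8.942 g (target 8.942 g)
  MgO: 4.159·0.4794 + 2.264·0.4072 = 2.916 g (target 2.916 g)
  TiO2: 12.60·0.9899 = 12.47 g (target 12.47 g)
  CaO: 2.264·0.5828 + 64.31·0.4853 = 32.53 g (target 32.53 g)
  ZrO2: 10.25·0.6763 = 6.932 g (target 6.932 g)
  SiO2: 10.25·0.3227 + 64.31·0.5116 = 36.21 g (target 36.21 g)
Mass balance on the glass: total batch − LOI = 100.0 g (the Σ of target masses is 99.99 g; with the basis standing at 99.99 g — differing by rounding only).
Total batch = Σ batch = 106.4 g; LOI loss = Σ batch·LOI = 6.383 g; the yield ratio, glass ÷ batch: 94.00%.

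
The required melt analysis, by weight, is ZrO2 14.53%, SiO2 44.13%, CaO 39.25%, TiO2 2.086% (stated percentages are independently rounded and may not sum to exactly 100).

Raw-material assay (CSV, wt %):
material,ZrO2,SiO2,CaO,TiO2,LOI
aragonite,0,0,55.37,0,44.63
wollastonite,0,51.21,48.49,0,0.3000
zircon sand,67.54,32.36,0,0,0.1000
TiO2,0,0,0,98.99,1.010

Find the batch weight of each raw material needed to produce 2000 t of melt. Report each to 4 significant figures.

Batch per 2000 t melt:
  aragonite: 146.5 t
  wollastonite: 1452 t
  zircon sand: 430.3 t
  TiO2: 42.15 t
Total batch = 2071 t; LOI loss = 70.59 t; yield = 96.59%

In-progress results are shown, rounded to 4 significant figures, at each printed step — each numeric step keeps full precision from start to finish — each reported value undergoes a single rounding; all derived quantities are rebuilt from the weighed amounts for 2000 t of glass in exact precision (net glass mass, the yield, LOI, totals, the four compositions), precisely as stated by the problem or answer text.
The oxide mass targets at 2000 t melt:
  ZrO2: 14.53% × 2000 = 290.6 t
  SiO2: 44.13% × 2000 = 882.6 t
  CaO: 39.25% × 2000 = 785.0 t
  TiO2: 2.086% × 2000 = 41.72 t
Sums-versus-targets review from the weights as reported, versus the basis set out (oxide sums agree with the targets once rounding is allowed for):
  ZrO2: 430.3·0.6754 = 290.6 t (target 290.6 t)
  SiO2: 1452·0.5121 + 430.3·0.3236 = 882.8 t (target 882.6 t)
  CaO: 146.5·0.5537 + 1452·0.4849 = 785.2 t (target 785.0 t)
  TiO2: 42.15·0.9899 = 41.72 t (target 41.72 t)
Glass mass check: whole batch net of LOI = 2000 t (per-oxide target masses sum to 2000 t; the stated basis being 2000 t — any gap is answer rounding).
Batch total: Σ batch = 2071 t; loss to ignition Σ batch·LOI = 70.59 t; the yield ratio, glass ÷ batch: 96.59%.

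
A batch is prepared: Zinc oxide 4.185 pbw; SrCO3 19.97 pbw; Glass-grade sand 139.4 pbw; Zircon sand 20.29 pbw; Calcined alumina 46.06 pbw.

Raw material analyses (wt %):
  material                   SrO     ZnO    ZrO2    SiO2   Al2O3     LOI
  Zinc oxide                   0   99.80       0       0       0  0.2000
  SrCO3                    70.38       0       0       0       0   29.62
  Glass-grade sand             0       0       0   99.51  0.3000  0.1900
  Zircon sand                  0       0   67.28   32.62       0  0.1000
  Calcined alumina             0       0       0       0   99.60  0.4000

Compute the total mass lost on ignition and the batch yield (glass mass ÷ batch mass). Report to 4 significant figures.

LOI loss = 6.393 pbw; glass = 223.5 pbw; yield = 97.22%

Each numeric step keeps exact precision from start to finish; mid-chain values appear, with 4-significant-digit rounding, in the working. Every reported result is rounded only once. The derived quantities are carried in full float precision (glass mass, LOI, the totals, the five compositions, yield) from the batch weights on 223.5 pbw of glass, as set out in the problem or the answer.
Per-material ignition loss:
  Zinc oxide: 4.185 × 0.002000 = 0.008370 pbw
  SrCO3: 19.97 × 0.2962 = 5.915 pbw
  Glass-grade sand: 139.4 × 0.001900 = 0.2649 pbw
  Zircon sand: 20.29 × 0.001000 = 0.02029 pbw
  Calcined alumina: 46.06 × 0.004000 = 0.1842 pbw
Total LOI = 6.393 pbw
Glass = batch − LOI = 229.9 − 6.393 = 223.5 pbw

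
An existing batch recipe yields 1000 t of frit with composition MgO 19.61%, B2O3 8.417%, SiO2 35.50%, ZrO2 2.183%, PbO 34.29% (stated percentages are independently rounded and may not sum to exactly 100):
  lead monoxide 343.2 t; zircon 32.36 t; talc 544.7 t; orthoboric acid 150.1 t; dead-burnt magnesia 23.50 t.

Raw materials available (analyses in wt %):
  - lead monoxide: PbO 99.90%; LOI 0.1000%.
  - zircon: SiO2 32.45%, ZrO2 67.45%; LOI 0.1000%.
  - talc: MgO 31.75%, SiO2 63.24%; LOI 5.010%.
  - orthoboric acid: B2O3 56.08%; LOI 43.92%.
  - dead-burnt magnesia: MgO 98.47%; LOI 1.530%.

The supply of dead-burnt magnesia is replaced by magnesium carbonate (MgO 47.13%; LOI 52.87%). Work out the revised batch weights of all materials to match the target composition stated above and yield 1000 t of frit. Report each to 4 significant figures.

Revised batch per 1000 t frit:
  lead monoxide: 343.2 t
  zircon: 32.36 t
  talc: 544.7 t
  orthoboric acid: 150.1 t
  magnesium carbonate: 49.10 t
Total batch = 1119 t; LOI loss = 119.5 t

All arithmetic keeps full precision through the solve — in-progress results are shown, rounded to 4 significant digits, in the printout — every reported result is rounded a single time — the derived quantities, including the yield, ignition loss, glass mass, five oxide percentages, the totals, are re-derived starting from the weights at 1000 t of glass in full float precision exactly as shown in question or answer.
Oxide mass targets, per 1000 t frit:
  MgO: 19.61% × 1000 = 196.1 t
  B2O3: 8.417% × 1000 = 84.17 t
  SiO2: 35.50% × 1000 = 355.0 t
  ZrO2: 2.183% × 1000 = 21.83 t
  PbO: 34.29% × 1000 = 342.9 t
Oxide-by-oxide audit with the batch weights as given, at the basis given (delivered sums recover each target up to rounding of the answer):
  MgO: 544.7·0.3175 + 49.10·0.4713 = 196.1 t (target 196.1 t)
  B2O3: 150.1·0.5608 = 84.18 t (target 84.17 t)
  SiO2: 32.36·0.3245 + 544.7·0.6324 = 355.0 t (target 355.0 t)
  ZrO2: 32.36·0.6745 = 21.83 t (target 21.83 t)
  PbO: 343.2·0.9990 = 342.9 t (target 342.9 t)
Mass balance on the glass: Σ batch − LOI loss = 999.9 t (summing oxide targets gives 1000 t; versus the stated basis of 1000 t — any gap is answer rounding).
Summing the batch: Σ batch = 1119 t; loss to ignition Σ batch·LOI = 119.5 t; glass ÷ batch gives a yield of 89.32%.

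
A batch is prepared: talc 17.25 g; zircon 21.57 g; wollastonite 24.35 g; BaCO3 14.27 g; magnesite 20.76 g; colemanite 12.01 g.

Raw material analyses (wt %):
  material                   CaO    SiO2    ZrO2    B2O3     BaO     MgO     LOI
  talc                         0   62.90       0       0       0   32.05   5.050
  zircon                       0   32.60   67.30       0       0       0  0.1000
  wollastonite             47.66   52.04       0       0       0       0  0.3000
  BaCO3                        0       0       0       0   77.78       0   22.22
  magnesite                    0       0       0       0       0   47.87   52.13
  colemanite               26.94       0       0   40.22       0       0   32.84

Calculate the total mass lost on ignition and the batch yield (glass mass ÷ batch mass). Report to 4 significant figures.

LOI loss = 18.90 g; glass = 91.31 g; yield = 82.85%

The whole derivation carries exact precision all the way through; rounding to 4 significant figures applies to each mid-chain value as shown — every reported figure is rounded exactly once; all derived quantities, including the six compositions, ignition loss, glass mass, yield, the totals, are computed starting from the weights per 91.31 g of glass in full float precision, as they appear in the problem or the answer.
Ignition loss by material:
  talc: 17.25 × 0.05050 = 0.8711 g
  zircon: 21.57 × 0.001000 = 0.02157 g
  wollastonite: 24.35 × 0.003000 = 0.07305 g
  BaCO3: 14.27 × 0.2222 = 3.171 g
  magnesite: 20.76 × 0.5213 = 10.82 g
  colemanite: 12.01 × 0.3284 = 3.944 g
Total LOI = 18.90 g
Glass = batch − LOI = 110.2 − 18.90 = 91.31 g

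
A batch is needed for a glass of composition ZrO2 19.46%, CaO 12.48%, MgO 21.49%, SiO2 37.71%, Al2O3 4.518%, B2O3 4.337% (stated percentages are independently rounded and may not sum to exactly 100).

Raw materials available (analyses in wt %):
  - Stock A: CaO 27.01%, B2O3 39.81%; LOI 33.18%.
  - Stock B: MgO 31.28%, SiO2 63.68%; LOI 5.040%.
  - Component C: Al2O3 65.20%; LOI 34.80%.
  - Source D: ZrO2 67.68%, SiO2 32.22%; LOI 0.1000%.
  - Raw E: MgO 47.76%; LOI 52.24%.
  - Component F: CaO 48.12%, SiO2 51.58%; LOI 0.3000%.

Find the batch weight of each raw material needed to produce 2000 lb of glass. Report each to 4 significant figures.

Batch per 2000 lb glass:
  Stock A: 217.9 lb
  Stock B: 572.3 lb
  Component C: 138.6 lb
  Source D: 575.1 lb
  Raw E: 525.1 lb
  Component F: 396.4 lb
Total batch = 2425 lb; LOI loss = 425.5 lb; yield = 82.46%

Mid-chain values are displayed rounded to four significant figures alongside each step; each numeric step maintains exact precision all the way through — each reported value is rounded exactly once — all derived quantities are rebuilt at full precision (LOI, totals, yield, net glass mass, six oxide percentages) from the weighed amounts per 2000 lb of glass as quoted within question or answer.
The oxide mass targets at 2000 lb glass:
  ZrO2: 19.46% × 2000 = 389.2 lb
  CaO: 12.48% × 2000 = 249.6 lb
  MgO: 21.49% × 2000 = 429.8 lb
  SiO2: 37.71% × 2000 = 754.2 lb
  Al2O3: 4.518% × 2000 = 90.36 lb
  B2O3: 4.337% × 2000 = 86.74 lb
Oxide-by-oxide audit from the weights as reported, versus the basis set out (every target is met by its sum modulo rounding of the values):
  ZrO2: 575.1·0.6768 = 389.2 lb (target 389.2 lb)
  CaO: 217.9·0.2701 + 396.4·0.4812 = 249.6 lb (target 249.6 lb)
  MgO: 572.3·0.3128 + 525.1·0.4776 = 429.8 lb (target 429.8 lb)
  SiO2: 572.3·0.6368 + 575.1·0.3222 + 396.4·0.5158 = 754.2 lb (target 754.2 lb)
  Al2O3: 138.6·0.6520 = 90.37 lb (target 90.36 lb)
  B2O3: 217.9·0.3981 = 86.75 lb (target 86.74 lb)
Glass-mass closure: net batch after ignition = 2000 lb (oxide target masses add up to 2000 lb; the stated basis being 2000 lb — differing by rounding only).
Summing the batch: Σ batch = 2425 lb; LOI removed, Σ of batch·LOI: 425.5 lb; glass ÷ batch gives a yield of 82.46%.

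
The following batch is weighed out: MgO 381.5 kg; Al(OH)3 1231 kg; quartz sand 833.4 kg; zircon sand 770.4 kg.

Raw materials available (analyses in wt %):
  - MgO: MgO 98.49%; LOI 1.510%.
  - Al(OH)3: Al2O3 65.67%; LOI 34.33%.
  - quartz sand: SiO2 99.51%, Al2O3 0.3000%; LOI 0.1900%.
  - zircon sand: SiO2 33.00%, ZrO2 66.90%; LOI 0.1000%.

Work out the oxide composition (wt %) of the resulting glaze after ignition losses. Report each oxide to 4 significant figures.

Mid-chain values appear rounded to four significant digits across the worked steps. Each numeric step keeps exact precision through every step — each reported result carries a single rounding; derived quantities are re-derived from the batch weights at 2786 kg of glass in full float precision (totals, the four compositions, LOI, glass mass, the yield) as written in problem or answer.
Mass of each oxide from the mix:
  MgO: 381.5·0.9849 = 375.7 kg
  SiO2: 833.4·0.9951 + 770.4·0.3300 = 1084 kg
  Al2O3: 1231·0.6567 + 833.4·0.003000 = 810.9 kg
  ZrO2: 770.4·0.6690 = 515.4 kg
LOI: 381.5·0.01510 + 1231·0.3433 + 833.4·0.001900 + 770.4·0.001000 = 430.7 kg
Net of LOI, the glass mass = 3216 − 430.7 = 2786 kg (= Σ oxide masses)
wt % = 100 × oxide mass / glass mass

Glass mass = 2786 kg (batch 3216 − LOI 430.7).
Composition: MgO 13.49%, SiO2 38.90%, Al2O3 29.11%, ZrO2 18.50%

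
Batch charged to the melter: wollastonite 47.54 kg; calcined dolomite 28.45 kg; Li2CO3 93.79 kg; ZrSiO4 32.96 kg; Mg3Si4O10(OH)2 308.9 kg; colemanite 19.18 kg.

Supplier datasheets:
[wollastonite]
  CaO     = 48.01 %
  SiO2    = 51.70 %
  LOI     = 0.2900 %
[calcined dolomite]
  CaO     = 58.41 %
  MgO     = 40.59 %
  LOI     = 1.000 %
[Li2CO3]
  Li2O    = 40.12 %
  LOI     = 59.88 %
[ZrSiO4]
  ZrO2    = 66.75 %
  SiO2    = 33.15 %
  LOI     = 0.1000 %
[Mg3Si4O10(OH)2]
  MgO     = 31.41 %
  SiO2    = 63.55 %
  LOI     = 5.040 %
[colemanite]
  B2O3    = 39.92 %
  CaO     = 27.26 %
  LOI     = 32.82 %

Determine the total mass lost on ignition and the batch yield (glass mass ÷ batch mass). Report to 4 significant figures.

Mid-chain values are displayed with 4-significant-digit rounding between the steps — each numeric step maintains exact precision in all steps — each reported figure takes a single rounding. Derived quantities (totals, yield, glass mass, the six compositions, LOI) are recomputed at exact precision from the weighed amounts for 452.3 kg of glass as given in problem or answer.
Per-material ignition loss:
  wollastonite: 47.54 × 0.002900 = 0.1379 kg
  calcined dolomite: 28.45 × 0.01000 = 0.2845 kg
  Li2CO3: 93.79 × 0.5988 = 56.16 kg
  ZrSiO4: 32.96 × 0.001000 = 0.03296 kg
  Mg3Si4O10(OH)2: 308.9 × 0.05040 = 15.57 kg
  colemanite: 19.18 × 0.3282 = 6.295 kg
Total LOI = 78.48 kg
Glass = batch − LOI = 530.8 − 78.48 = 452.3 kg

LOI loss = 78.48 kg; glass = 452.3 kg; yield = 85.22%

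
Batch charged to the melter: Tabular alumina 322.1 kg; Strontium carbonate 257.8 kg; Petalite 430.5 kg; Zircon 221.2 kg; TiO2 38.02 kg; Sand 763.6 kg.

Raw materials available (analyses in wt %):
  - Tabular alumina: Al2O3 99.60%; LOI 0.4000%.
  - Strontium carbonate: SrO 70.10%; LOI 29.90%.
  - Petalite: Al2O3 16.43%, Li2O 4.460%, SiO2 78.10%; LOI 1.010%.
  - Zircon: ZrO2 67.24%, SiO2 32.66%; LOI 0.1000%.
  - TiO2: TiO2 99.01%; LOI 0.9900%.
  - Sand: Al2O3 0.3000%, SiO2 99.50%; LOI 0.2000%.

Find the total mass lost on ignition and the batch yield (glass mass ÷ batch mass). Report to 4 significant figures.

LOI loss = 84.84 kg; glass = 1948 kg; yield = 95.83%

Working values are printed rounded to four significant digits at each printed step; every computation maintains full precision end to end; exactly one rounding goes into every reported number. Derived quantities are carried from the weighed amounts on 1948 kg of glass in exact precision (ignition loss, totals, the yield, glass mass, the six compositions), as given in problem or answer.
Ignition loss by material:
  Tabular alumina: 322.1 × 0.004000 = 1.288 kg
  Strontium carbonate: 257.8 × 0.2990 = 77.08 kg
  Petalite: 430.5 × 0.01010 = 4.348 kg
  Zircon: 221.2 × 0.001000 = 0.2212 kg
  TiO2: 38.02 × 0.009900 = 0.3764 kg
  Sand: 763.6 × 0.002000 = 1.527 kg
Total LOI = 84.84 kg
Glass = batch − LOI = 2033 − 84.84 = 1948 kg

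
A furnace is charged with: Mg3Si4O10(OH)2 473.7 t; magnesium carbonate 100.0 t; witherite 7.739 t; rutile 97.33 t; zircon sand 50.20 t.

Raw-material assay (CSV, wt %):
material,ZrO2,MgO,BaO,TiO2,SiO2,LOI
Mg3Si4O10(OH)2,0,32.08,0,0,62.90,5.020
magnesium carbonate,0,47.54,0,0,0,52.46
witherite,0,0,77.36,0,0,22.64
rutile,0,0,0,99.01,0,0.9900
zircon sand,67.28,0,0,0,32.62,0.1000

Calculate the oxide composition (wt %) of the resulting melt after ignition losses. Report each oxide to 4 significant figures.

Glass mass = 650.0 t (batch 729.0 − LOI 79.01).
Composition: ZrO2 5.196%, MgO 30.69%, BaO 0.9211%, TiO2 14.83%, SiO2 48.36%

The working math carries exact precision at every stage; intermediates are displayed, with 4-significant-digit rounding, as written. Every reported result receives exactly one rounding — the derived quantities, which include the totals, net glass mass, the five compositions, yield, LOI, are recomputed in full precision, exactly as printed in the problem or the answer, using the weight values per 650.0 t of glass.
Mass of each oxide from the mix:
  ZrO2: 50.20·0.6728 = 33.77 t
  MgO: 473.7·0.3208 + 100.0·0.4754 = 199.5 t
  BaO: 7.739·0.7736 = 5.987 t
  TiO2: 97.33·0.9901 = 96.37 t
  SiO2: 473.7·0.6290 + 50.20·0.3262 = 314.3 t
LOI: 473.7·0.05020 + 100.0·0.5246 + 7.739·0.2264 + 97.33·0.009900 + 50.20·0.001000 = 79.01 t
Net of LOI, the glass mass = 729.0 − 79.01 = 650.0 t (the oxide masses sum to this)
percent by weight: oxide/glass ×100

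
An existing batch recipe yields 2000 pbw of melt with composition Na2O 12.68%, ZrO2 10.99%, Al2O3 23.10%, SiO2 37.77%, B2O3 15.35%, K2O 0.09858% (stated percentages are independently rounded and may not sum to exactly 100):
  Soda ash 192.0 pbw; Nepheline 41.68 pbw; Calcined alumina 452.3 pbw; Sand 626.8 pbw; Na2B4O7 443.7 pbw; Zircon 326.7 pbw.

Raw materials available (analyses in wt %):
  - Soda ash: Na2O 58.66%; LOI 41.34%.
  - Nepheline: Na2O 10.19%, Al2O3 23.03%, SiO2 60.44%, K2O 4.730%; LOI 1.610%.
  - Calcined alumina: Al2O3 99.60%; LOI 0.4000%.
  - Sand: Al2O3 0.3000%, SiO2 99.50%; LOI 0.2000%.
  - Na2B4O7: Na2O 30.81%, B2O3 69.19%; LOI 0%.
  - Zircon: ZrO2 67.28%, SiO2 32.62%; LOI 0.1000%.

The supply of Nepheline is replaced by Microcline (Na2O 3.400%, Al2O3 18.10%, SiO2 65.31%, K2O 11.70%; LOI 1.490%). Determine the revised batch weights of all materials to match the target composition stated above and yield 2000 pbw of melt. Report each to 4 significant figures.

The working math keeps full precision in all steps; working values are shown rounded to 4 significant digits in the working. Every reported number is rounded exactly once — all derived quantities (the yield, six oxide percentages, LOI, glass mass, the totals) are computed at exact precision starting from the weights per 2000 pbw of glass, as written in the problem or answer text.
Target oxide masses per 2000 pbw melt:
  Na2O: 12.68% × 2000 = 253.6 pbw
  ZrO2: 10.99% × 2000 = 219.8 pbw
  Al2O3: 23.10% × 2000 = 462.0 pbw
  SiO2: 37.77% × 2000 = 755.4 pbw
  B2O3: 15.35% × 2000 = 307.0 pbw
  K2O: 0.09858% × 2000 = 1.972 pbw
Oxide-by-oxide audit using the reported weights, on the stated basis (delivered sums recover each target exact up to rounding of places):
  Na2O: 198.3·0.5866 + 16.85·0.03400 + 443.7·0.3081 = 253.6 pbw (target 253.6 pbw)
  ZrO2: 326.7·0.6728 = 219.8 pbw (target 219.8 pbw)
  Al2O3: 16.85·0.1810 + 458.9·0.9960 + 641.0·0.003000 = 462.0 pbw (target 462.0 pbw)
  SiO2: 16.85·0.6531 + 641.0·0.9950 + 326.7·0.3262 = 755.4 pbw (target 755.4 pbw)
  B2O3: 443.7·0.6919 = 307.0 pbw (target 307.0 pbw)
  K2O: 16.85·0.1170 = 1.971 pbw (target 1.972 pbw)
Consistency of the glass mass: whole batch net of LOI = 2000 pbw (per-oxide target masses sum to 2000 pbw; the stated basis being 2000 pbw — rounding explains the deltas).
Batch total: Σ batch = 2085 pbw; the LOI term Σ batch·LOI equals 85.67 pbw; as yield: glass ÷ batch → 95.89%.

Revised batch per 2000 pbw melt:
  Soda ash: 198.3 pbw
  Microcline: 16.85 pbw
  Calcined alumina: 458.9 pbw
  Sand: 641.0 pbw
  Na2B4O7: 443.7 pbw
  Zircon: 326.7 pbw
Total batch = 2085 pbw; LOI loss = 85.67 pbw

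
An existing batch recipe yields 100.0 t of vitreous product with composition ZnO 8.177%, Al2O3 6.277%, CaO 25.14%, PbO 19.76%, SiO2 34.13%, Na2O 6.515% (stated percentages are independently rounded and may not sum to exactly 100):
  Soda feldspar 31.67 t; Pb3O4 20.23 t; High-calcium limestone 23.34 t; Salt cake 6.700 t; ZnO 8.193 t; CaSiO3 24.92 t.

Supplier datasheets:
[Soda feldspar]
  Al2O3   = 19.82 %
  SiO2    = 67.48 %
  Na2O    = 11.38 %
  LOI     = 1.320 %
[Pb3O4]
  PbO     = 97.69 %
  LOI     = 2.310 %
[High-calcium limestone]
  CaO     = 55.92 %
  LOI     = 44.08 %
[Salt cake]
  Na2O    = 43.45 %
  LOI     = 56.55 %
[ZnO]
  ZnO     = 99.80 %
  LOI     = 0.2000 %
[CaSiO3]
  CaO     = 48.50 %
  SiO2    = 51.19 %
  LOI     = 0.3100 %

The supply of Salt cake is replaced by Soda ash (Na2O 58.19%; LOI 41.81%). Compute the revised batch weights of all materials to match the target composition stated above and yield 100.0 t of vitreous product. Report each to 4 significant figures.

Revised batch per 100.0 t vitreous product:
  Soda feldspar: 31.67 t
  Pb3O4: 20.23 t
  High-calcium limestone: 23.34 t
  Soda ash: 5.002 t
  ZnO: 8.193 t
  CaSiO3: 24.92 t
Total batch = 113.4 t; LOI loss = 13.36 t

The intermediate values appear rounded to four significant digits as written. All internal work keeps full precision in all steps; a single rounding completes each reported figure; derived quantities (yield, six oxide percentages, LOI, glass mass, totals) are rebuilt in full float precision from the batch weights on 100.0 t of glass exactly as shown in the problem or answer text.
The oxide mass targets at 100.0 t vitreous product:
  ZnO: 8.177% × 100.0 = 8.177 t
  Al2O3: 6.277% × 100.0 = 6.277 t
  CaO: 25.14% × 100.0 = 25.14 t
  PbO: 19.76% × 100.0 = 19.76 t
  SiO2: 34.13% × 100.0 = 34.13 t
  Na2O: 6.515% × 100.0 = 6.515 t
Sums-versus-targets review on the weights just shown, relative to the basis at hand (sums match the target masses within answer rounding):
  ZnO: 8.193·0.9980 = 8.177 t (target 8.177 t)
  Al2O3: 31.67·0.1982 = 6.277 t (target 6.277 t)
  CaO: 23.34·0.5592 + 24.92·0.4850 = 25.14 t (target 25.14 t)
  PbO: 20.23·0.9769 = 19.76 t (target 19.76 t)
  SiO2: 31.67·0.6748 + 24.92·0.5119 = 34.13 t (target 34.13 t)
  Na2O: 31.67·0.1138 + 5.002·0.5819 = 6.515 t (target 6.515 t)
Glass mass check: whole batch net of LOI = 100.0 t (targets for the oxides total 100.0 t; basis as stated: 100.0 t — a pure rounding effect).
Batch grand total — Σ batch = 113.4 t; the LOI term Σ batch·LOI equals 13.36 t; yield = glass ÷ total batch = 88.22%.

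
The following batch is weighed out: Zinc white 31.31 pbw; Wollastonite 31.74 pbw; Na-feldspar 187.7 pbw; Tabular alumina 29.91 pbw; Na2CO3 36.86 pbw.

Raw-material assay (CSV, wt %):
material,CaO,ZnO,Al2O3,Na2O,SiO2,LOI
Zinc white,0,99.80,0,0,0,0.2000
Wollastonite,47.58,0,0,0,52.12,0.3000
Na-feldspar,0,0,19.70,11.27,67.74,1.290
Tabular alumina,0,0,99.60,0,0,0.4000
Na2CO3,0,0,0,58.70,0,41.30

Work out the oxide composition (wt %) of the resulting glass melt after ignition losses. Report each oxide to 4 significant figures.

Mid-chain values appear (rounded to 4 significant figures) at each printed step — every computation keeps full precision at all times; each reported number takes a single rounding. All derived quantities (totals, net glass mass, ignition loss, yield, the five compositions) are computed starting from the weights at 299.6 pbw of glass in full precision precisely as stated by the problem or answer text.
What the batch supplies per oxide:
  CaO: 31.74·0.4758 = 15.10 pbw
  ZnO: 31.31·0.9980 = 31.25 pbw
  Al2O3: 187.7·0.1970 + 29.91·0.9960 = 66.77 pbw
  Na2O: 187.7·0.1127 + 36.86·0.5870 = 42.79 pbw
  SiO2: 31.74·0.5212 + 187.7·0.6774 = 143.7 pbw
LOI: 31.31·0.002000 + 31.74·0.003000 + 187.7·0.01290 + 29.91·0.004000 + 36.86·0.4130 = 17.92 pbw
Resulting glass, batch − LOI: 317.5 − 17.92 = 299.6 pbw (= Σ oxide masses)
percent by weight: oxide/glass ×100

Glass mass = 299.6 pbw (batch 317.5 − LOI 17.92).
Composition: CaO 5.041%, ZnO 10.43%, Al2O3 22.29%, Na2O 14.28%, SiO2 47.96%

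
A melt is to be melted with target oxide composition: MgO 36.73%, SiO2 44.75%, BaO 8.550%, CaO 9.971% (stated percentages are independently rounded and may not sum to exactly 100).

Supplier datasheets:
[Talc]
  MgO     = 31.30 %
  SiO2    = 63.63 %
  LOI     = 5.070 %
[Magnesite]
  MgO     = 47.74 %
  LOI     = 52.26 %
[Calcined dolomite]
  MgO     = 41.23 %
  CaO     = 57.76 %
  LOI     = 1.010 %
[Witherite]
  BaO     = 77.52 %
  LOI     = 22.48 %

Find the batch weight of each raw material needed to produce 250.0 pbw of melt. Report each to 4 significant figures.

Values along the way are printed rounded to 4 significant digits when written out; full float precision is held all the way through; every reported result is rounded only once; the derived quantities are computed at exact precision (the four compositions, the yield, totals, LOI, net glass mass) using the weight values on 250.0 pbw of glass, as quoted within the question or the answer.
The oxide mass targets at 250.0 pbw melt:
  MgO: 36.73% × 250.0 = 91.82 pbw
  SiO2: 44.75% × 250.0 = 111.9 pbw
  BaO: 8.550% × 250.0 = 21.38 pbw
  CaO: 9.971% × 250.0 = 24.93 pbw
Checking each oxide sum applying the batch weights above, per the basis as stated (sum by sum, the targets are met modulo rounding of the values):
  MgO: 175.8·0.3130 + 39.80·0.4774 + 43.16·0.4123 = 91.82 pbw (target 91.82 pbw)
  SiO2: 175.8·0.6363 = 111.9 pbw (target 111.9 pbw)
  BaO: 27.57·0.7752 = 21.37 pbw (target 21.38 pbw)
  CaO: 43.16·0.5776 = 24.93 pbw (target 24.93 pbw)
Auditing the glass mass value: Σ batch − LOI loss = 250.0 pbw (the targets, summed, come to 250.0 pbw; the stated basis being 250.0 pbw — rounding explains the deltas).
Batch total: Σ batch = 286.3 pbw; loss to ignition Σ batch·LOI = 36.35 pbw; yield: glass divided by total = 87.31%.

Batch per 250.0 pbw melt:
  Talc: 175.8 pbw
  Magnesite: 39.80 pbw
  Calcined dolomite: 43.16 pbw
  Witherite: 27.57 pbw
Total batch = 286.3 pbw; LOI loss = 36.35 pbw; yield = 87.31%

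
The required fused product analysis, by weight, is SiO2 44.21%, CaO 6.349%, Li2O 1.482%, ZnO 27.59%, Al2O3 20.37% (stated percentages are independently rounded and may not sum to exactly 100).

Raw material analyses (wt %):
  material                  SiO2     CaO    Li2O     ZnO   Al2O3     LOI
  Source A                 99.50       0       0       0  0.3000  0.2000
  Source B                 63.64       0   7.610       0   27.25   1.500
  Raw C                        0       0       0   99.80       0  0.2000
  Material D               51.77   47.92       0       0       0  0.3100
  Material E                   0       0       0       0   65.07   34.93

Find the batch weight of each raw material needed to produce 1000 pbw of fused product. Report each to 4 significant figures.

Values along the way appear (rounded to 4 significant figures) in the printout; the whole derivation holds full precision throughout. Every reported number is rounded just once — derived quantities (LOI, five oxide percentages, the yield, net glass mass, totals) are recomputed in full precision from the batch weights per 1000 pbw of glass as set out in question or answer.
Per-oxide target masses for 1000 pbw fused product:
  SiO2: 44.21% × 1000 = 442.1 pbw
  CaO: 6.349% × 1000 = 63.49 pbw
  Li2O: 1.482% × 1000 = 14.82 pbw
  ZnO: 27.59% × 1000 = 275.9 pbw
  Al2O3: 20.37% × 1000 = 203.7 pbw
A balance pass over the oxides, using the reported weights, for the quoted basis mass (sums match the target masses given rounding of the digits):
  SiO2: 250.8·0.9950 + 194.7·0.6364 + 132.5·0.5177 = 442.0 pbw (target 442.1 pbw)
  CaO: 132.5·0.4792 = 63.49 pbw (target 63.49 pbw)
  Li2O: 194.7·0.07610 = 14.82 pbw (target 14.82 pbw)
  ZnO: 276.5·0.9980 = 275.9 pbw (target 275.9 pbw)
  Al2O3: 250.8·0.003000 + 194.7·0.2725 + 230.3·0.6507 = 203.7 pbw (target 203.7 pbw)
The glass-mass cross-check: batch total minus LOI = 1000 pbw (summing oxide targets gives 1000 pbw; the stated basis being 1000 pbw — any gap is answer rounding).
Adding the batch up: Σ batch = 1085 pbw; LOI removed, Σ of batch·LOI: 84.83 pbw; the yield ratio, glass ÷ batch: 92.18%.

Batch per 1000 pbw fused product:
  Source A: 250.8 pbw
  Source B: 194.7 pbw
  Raw C: 276.5 pbw
  Material D: 132.5 pbw
  Material E: 230.3 pbw
Total batch = 1085 pbw; LOI loss = 84.83 pbw; yield = 92.18%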